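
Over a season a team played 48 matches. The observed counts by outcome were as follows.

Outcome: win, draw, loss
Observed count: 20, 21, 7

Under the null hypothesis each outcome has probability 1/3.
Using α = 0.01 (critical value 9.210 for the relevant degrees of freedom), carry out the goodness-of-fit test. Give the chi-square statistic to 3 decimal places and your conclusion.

7.625; do not reject

Under H₀ each category has probability 1/3, so each expected count is 48/3 = 16.
win: (20 − 16)²/16 = 16/16 = 1.0000
draw: (21 − 16)²/16 = 25/16 = 1.5625
loss: (7 − 16)²/16 = 81/16 = 5.0625
Sum = 7.625
df = 2. Since 7.625 < 9.210, we do not reject H₀.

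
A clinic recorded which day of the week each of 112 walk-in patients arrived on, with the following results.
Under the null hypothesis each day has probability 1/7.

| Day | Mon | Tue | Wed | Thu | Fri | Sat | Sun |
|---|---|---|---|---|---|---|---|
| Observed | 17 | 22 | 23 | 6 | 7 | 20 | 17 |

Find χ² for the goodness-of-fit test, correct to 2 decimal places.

Under H₀ each category has probability 1/7, so each expected count is 112/7 = 16.
Mon: (17 − 16)²/16 = 1/16 = 0.063
Tue: (22 − 16)²/16 = 36/16 = 2.250
Wed: (23 − 16)²/16 = 49/16 = 3.063
Thu: (6 − 16)²/16 = 100/16 = 6.250
Fri: (7 − 16)²/16 = 81/16 = 5.063
Sat: (20 − 16)²/16 = 16/16 = 1.000
Sun: (17 − 16)²/16 = 1/16 = 0.063
Sum = 17.75

17.75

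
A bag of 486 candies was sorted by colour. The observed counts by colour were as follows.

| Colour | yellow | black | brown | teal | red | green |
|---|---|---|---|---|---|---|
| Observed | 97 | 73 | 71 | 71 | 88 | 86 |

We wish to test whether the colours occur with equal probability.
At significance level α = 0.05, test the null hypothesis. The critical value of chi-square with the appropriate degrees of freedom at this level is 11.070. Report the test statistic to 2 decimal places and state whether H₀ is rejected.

7.33; do not reject

Under H₀ each category has probability 1/6, so each expected count is 486/6 = 81.
cat         O        E   (O−E)²/E
yellow     97       81      3.160
black      73       81      0.790
brown      71       81      1.235
teal       71       81      1.235
red        88       81      0.605
green      86       81      0.309
Sum = 7.33
df = 5. Since 7.33 < 11.070, we do not reject H₀.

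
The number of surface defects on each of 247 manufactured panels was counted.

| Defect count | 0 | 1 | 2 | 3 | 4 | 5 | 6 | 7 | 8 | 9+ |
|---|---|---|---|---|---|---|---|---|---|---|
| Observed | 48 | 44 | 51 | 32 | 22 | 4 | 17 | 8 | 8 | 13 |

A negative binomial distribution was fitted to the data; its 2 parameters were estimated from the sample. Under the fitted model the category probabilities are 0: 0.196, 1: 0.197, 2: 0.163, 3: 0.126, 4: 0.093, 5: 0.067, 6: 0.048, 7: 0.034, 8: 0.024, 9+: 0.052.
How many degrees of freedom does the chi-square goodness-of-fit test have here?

There are k = 10 categories and 2 parameters estimated from the data, so df = 10 − 1 − 2 = 7.

7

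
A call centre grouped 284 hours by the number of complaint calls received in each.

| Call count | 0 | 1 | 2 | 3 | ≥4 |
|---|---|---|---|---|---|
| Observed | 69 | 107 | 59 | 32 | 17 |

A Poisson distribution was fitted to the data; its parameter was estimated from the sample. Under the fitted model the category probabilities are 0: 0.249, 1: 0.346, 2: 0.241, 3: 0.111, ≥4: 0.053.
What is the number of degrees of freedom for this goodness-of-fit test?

There are k = 5 categories and 1 parameter estimated from the data, so df = 5 − 1 − 1 = 3.

3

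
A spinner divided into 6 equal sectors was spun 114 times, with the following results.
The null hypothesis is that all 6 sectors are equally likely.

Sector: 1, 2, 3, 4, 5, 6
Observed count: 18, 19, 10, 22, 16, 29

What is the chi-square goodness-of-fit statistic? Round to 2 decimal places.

10.53

Under H₀ each category has probability 1/6, so each expected count is 114/6 = 19.
cat         O        E   (O−E)²/E
1          18       19      0.053
2          19       19      0.000
3          10       19      4.263
4          22       19      0.474
5          16       19      0.474
6          29       19      5.263
Sum = 10.53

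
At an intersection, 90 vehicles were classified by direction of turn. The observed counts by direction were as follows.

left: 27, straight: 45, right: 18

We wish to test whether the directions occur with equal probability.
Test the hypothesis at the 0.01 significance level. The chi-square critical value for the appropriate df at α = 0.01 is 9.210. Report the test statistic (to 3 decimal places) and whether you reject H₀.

12.600; reject

Under H₀ each category has probability 1/3, so each expected count is 90/3 = 30.
χ² = (27−30)²/30 + (45−30)²/30 + (18−30)²/30
   = 0.3000 + 7.5000 + 4.8000
Sum = 12.600
df = 2. Since 12.600 > 9.210, we reject H₀.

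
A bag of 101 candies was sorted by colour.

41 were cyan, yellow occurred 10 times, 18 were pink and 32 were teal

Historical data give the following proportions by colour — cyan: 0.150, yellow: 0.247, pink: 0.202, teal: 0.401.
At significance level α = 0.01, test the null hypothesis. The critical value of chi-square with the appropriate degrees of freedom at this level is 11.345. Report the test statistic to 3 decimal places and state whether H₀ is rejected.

55.130; reject

Expected counts E_i = n·p_i: 101×0.150 = 15.15, 101×0.247 = 24.947, 101×0.202 = 20.402, 101×0.401 = 40.501.
cat         O        E   (O−E)²/E
cyan       41    15.15    44.1071
yellow     10   24.947     8.9555
pink       18   20.402     0.2828
teal       32   40.501     1.7843
Sum = 55.130
df = 3. Since 55.130 > 11.345, we reject H₀.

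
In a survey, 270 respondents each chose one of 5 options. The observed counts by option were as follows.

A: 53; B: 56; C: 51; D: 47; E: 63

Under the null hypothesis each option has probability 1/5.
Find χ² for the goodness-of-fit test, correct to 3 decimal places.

Expected count for each of the 5 categories: 270/5 = 54.
cat         O        E   (O−E)²/E
A          53       54     0.0185
B          56       54     0.0741
C          51       54     0.1667
D          47       54     0.9074
E          63       54     1.5000
Sum = 2.667

2.667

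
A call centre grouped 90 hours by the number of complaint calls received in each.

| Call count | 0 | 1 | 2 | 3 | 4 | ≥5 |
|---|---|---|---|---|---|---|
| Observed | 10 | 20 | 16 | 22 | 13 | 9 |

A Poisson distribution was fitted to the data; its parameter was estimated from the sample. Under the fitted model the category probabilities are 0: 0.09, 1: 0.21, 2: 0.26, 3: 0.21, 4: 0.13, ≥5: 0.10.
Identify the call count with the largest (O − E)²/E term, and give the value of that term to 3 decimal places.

2, 2.340

Expected counts E_i = n·p_i: 90×0.09 = 8.1, 90×0.21 = 18.9, 90×0.26 = 23.4, 90×0.21 = 18.9, 90×0.13 = 11.7, 90×0.10 = 9.
χ² = (10−8.1)²/8.1 + (20−18.9)²/18.9 + (16−23.4)²/23.4 + (22−18.9)²/18.9 + (13−11.7)²/11.7 + (9−9)²/9
   = 0.4457 + 0.0640 + 2.3402 + 0.5085 + 0.1444 + 0.0000
The largest term is for 2: 2.340.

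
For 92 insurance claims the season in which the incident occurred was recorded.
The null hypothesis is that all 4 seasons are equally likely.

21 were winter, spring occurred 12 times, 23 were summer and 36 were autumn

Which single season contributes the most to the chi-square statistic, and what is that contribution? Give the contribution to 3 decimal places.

Under H₀ each category has probability 1/4, so each expected count is 92/4 = 23.
winter: (21 − 23)²/23 = 4/23 = 0.1739
spring: (12 − 23)²/23 = 121/23 = 5.2609
summer: (23 − 23)²/23 = 0/23 = 0.0000
autumn: (36 − 23)²/23 = 169/23 = 7.3478
The largest term is for autumn: 7.348.

autumn, 7.348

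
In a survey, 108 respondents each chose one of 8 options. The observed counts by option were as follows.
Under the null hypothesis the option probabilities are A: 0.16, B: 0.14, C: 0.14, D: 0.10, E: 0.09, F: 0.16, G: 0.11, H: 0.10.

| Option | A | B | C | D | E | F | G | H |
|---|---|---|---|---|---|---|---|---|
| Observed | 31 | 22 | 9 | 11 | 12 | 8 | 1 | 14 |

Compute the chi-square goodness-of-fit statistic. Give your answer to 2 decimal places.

Expected counts E_i = n·p_i: 108×0.16 = 17.28, 108×0.14 = 15.12, 108×0.14 = 15.12, 108×0.10 = 10.8, 108×0.09 = 9.72, 108×0.16 = 17.28, 108×0.11 = 11.88, 108×0.10 = 10.8.
χ² = (31−17.28)²/17.28 + (22−15.12)²/15.12 + (9−15.12)²/15.12 + (11−10.8)²/10.8 + (12−9.72)²/9.72 + (8−17.28)²/17.28 + (1−11.88)²/11.88 + (14−10.8)²/10.8
   = 10.893 + 3.131 + 2.477 + 0.004 + 0.535 + 4.984 + 9.964 + 0.948
Sum = 32.94

32.94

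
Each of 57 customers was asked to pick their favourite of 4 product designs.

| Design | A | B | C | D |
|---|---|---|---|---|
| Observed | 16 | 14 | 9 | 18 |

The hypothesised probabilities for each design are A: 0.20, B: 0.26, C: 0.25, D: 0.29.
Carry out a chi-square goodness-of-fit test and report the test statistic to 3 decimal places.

Expected counts E_i = n·p_i: 57×0.20 = 11.4, 57×0.26 = 14.82, 57×0.25 = 14.25, 57×0.29 = 16.53.
cat         O        E   (O−E)²/E
A          16     11.4     1.8561
B          14    14.82     0.0454
C           9    14.25     1.9342
D          18    16.53     0.1307
Sum = 3.966

3.966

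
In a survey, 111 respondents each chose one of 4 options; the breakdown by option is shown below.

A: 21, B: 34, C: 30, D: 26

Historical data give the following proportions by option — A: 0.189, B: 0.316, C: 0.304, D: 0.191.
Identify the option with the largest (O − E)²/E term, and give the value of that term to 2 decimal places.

Expected counts E_i = n·p_i: 111×0.189 = 20.979, 111×0.316 = 35.076, 111×0.304 = 33.744, 111×0.191 = 21.201.
cat         O        E   (O−E)²/E
A          21   20.979      0.000
B          34   35.076      0.033
C          30   33.744      0.415
D          26   21.201      1.086
The largest term is for D: 1.09.

D, 1.09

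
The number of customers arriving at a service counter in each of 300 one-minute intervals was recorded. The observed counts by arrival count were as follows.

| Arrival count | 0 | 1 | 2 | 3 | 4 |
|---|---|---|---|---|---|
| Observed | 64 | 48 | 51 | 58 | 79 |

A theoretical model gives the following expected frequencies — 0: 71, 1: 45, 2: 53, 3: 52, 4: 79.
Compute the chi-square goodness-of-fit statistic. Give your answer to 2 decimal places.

1.66

χ² = (64−71)²/71 + (48−45)²/45 + (51−53)²/53 + (58−52)²/52 + (79−79)²/79
   = 0.690 + 0.200 + 0.075 + 0.692 + 0.000
Sum = 1.66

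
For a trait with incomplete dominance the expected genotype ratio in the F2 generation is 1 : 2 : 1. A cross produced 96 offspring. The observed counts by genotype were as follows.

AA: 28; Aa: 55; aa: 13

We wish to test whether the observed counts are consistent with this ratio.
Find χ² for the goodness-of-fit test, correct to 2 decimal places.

6.73

Ratio total = 4. Expected counts: 96×1/4 = 24, 96×2/4 = 48, 96×1/4 = 24.
AA: (28 − 24)²/24 = 16/24 = 0.667
Aa: (55 − 48)²/48 = 49/48 = 1.021
aa: (13 − 24)²/24 = 121/24 = 5.042
Sum = 6.73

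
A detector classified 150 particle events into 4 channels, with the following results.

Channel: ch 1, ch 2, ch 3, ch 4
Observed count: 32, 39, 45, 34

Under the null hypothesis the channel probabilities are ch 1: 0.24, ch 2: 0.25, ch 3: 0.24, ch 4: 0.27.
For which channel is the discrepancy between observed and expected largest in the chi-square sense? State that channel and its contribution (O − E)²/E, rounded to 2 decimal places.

ch 3, 2.25

Expected counts E_i = n·p_i: 150×0.24 = 36, 150×0.25 = 37.5, 150×0.24 = 36, 150×0.27 = 40.5.
cat         O        E   (O−E)²/E
ch 1       32       36      0.444
ch 2       39     37.5      0.060
ch 3       45       36      2.250
ch 4       34     40.5      1.043
The largest term is for ch 3: 2.25.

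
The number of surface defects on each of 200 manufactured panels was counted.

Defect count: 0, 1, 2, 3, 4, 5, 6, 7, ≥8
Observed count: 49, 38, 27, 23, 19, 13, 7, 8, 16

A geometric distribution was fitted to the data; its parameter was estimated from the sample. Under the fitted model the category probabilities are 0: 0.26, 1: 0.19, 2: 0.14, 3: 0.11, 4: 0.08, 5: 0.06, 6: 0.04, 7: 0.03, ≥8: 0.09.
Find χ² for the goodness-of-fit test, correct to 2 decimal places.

Expected counts E_i = n·p_i: 200×0.26 = 52, 200×0.19 = 38, 200×0.14 = 28, 200×0.11 = 22, 200×0.08 = 16, 200×0.06 = 12, 200×0.04 = 8, 200×0.03 = 6, 200×0.09 = 18.
cat         O        E   (O−E)²/E
0          49       52      0.173
1          38       38      0.000
2          27       28      0.036
3          23       22      0.045
4          19       16      0.563
5          13       12      0.083
6           7        8      0.125
7           8        6      0.667
≥8         16       18      0.222
Sum = 1.91

1.91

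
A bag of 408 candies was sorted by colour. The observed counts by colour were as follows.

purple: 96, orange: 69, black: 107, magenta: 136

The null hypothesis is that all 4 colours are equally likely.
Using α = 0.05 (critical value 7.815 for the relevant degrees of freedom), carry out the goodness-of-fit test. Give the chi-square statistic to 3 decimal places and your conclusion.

22.608; reject

Expected count for each of the 4 categories: 408/4 = 102.
purple: (96 − 102)²/102 = 36/102 = 0.3529
orange: (69 − 102)²/102 = 1089/102 = 10.6765
black: (107 − 102)²/102 = 25/102 = 0.2451
magenta: (136 − 102)²/102 = 1156/102 = 11.3333
Sum = 22.608
df = 3. Since 22.608 > 7.815, we reject H₀.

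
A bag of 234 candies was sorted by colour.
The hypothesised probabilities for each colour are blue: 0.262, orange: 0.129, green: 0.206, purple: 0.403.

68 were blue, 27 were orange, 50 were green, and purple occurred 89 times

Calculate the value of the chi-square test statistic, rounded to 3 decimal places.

1.432

Expected counts E_i = n·p_i: 234×0.262 = 61.308, 234×0.129 = 30.186, 234×0.206 = 48.204, 234×0.403 = 94.302.
blue: (68 − 61.308)²/61.308 = 44.782864/61.308 = 0.7305
orange: (27 − 30.186)²/30.186 = 10.150596/30.186 = 0.3363
green: (50 − 48.204)²/48.204 = 3.225616/48.204 = 0.0669
purple: (89 − 94.302)²/94.302 = 28.111204/94.302 = 0.2981
Sum = 1.432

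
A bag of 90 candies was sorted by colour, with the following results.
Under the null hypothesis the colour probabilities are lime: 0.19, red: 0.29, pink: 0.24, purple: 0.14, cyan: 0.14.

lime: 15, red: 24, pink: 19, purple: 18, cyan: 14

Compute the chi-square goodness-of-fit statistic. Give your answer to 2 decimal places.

Expected counts E_i = n·p_i: 90×0.19 = 17.1, 90×0.29 = 26.1, 90×0.24 = 21.6, 90×0.14 = 12.6, 90×0.14 = 12.6.
χ² = (15−17.1)²/17.1 + (24−26.1)²/26.1 + (19−21.6)²/21.6 + (18−12.6)²/12.6 + (14−12.6)²/12.6
   = 0.258 + 0.169 + 0.313 + 2.314 + 0.156
Sum = 3.21

3.21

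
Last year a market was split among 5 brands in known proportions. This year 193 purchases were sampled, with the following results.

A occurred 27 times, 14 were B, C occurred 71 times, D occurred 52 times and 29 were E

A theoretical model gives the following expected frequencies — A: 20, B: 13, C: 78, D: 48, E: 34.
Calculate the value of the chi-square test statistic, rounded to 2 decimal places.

4.22

cat         O        E   (O−E)²/E
A          27       20      2.450
B          14       13      0.077
C          71       78      0.628
D          52       48      0.333
E          29       34      0.735
Sum = 4.22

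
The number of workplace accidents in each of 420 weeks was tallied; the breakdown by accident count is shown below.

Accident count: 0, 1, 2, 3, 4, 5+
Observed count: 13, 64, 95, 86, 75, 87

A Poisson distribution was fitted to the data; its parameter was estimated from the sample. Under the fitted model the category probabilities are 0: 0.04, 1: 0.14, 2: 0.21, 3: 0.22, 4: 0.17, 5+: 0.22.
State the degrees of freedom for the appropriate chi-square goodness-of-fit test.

4

There are k = 6 categories and 1 parameter estimated from the data, so df = 6 − 1 − 1 = 4.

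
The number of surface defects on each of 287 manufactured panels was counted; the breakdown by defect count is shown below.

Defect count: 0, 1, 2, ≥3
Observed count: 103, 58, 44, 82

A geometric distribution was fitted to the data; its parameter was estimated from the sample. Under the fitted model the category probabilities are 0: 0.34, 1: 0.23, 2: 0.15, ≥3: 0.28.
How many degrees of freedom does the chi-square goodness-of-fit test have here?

There are k = 4 categories and 1 parameter estimated from the data, so df = 4 − 1 − 1 = 2.

2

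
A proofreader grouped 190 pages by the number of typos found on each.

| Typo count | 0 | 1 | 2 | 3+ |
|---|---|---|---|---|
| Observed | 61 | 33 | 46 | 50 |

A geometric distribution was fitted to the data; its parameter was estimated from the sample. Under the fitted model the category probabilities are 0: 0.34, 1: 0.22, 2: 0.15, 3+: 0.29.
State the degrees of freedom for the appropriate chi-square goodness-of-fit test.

There are k = 4 categories and 1 parameter estimated from the data, so df = 4 − 1 − 1 = 2.

2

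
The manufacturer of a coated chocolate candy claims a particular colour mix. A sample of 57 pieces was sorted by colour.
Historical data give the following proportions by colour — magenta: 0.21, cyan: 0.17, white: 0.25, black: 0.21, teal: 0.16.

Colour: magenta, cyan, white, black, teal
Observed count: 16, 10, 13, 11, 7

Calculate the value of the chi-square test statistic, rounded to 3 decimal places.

2.048

Expected counts E_i = n·p_i: 57×0.21 = 11.97, 57×0.17 = 9.69, 57×0.25 = 14.25, 57×0.21 = 11.97, 57×0.16 = 9.12.
cat          O        E   (O−E)²/E
magenta     16    11.97     1.3568
cyan        10     9.69     0.0099
white       13    14.25     0.1096
black       11    11.97     0.0786
teal         7     9.12     0.4928
Sum = 2.048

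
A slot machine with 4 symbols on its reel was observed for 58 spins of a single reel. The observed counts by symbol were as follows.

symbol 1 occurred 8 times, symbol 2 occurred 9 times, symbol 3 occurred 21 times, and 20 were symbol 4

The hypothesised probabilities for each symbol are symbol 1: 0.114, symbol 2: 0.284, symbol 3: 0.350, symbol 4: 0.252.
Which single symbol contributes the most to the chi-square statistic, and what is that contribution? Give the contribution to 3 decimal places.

Expected counts E_i = n·p_i: 58×0.114 = 6.612, 58×0.284 = 16.472, 58×0.350 = 20.3, 58×0.252 = 14.616.
symbol 1: (8 − 6.612)²/6.612 = 1.926544/6.612 = 0.2914
symbol 2: (9 − 16.472)²/16.472 = 55.830784/16.472 = 3.3894
symbol 3: (21 − 20.3)²/20.3 = 0.49/20.3 = 0.0241
symbol 4: (20 − 14.616)²/14.616 = 28.987456/14.616 = 1.9833
The largest term is for symbol 2: 3.389.

symbol 2, 3.389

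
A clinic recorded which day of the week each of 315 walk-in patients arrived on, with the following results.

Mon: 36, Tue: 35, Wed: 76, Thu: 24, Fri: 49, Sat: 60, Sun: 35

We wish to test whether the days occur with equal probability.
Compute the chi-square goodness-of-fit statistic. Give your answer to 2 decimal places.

Under H₀ each category has probability 1/7, so each expected count is 315/7 = 45.
χ² = (36−45)²/45 + (35−45)²/45 + (76−45)²/45 + (24−45)²/45 + (49−45)²/45 + (60−45)²/45 + (35−45)²/45
   = 1.800 + 2.222 + 21.356 + 9.800 + 0.356 + 5.000 + 2.222
Sum = 42.76

42.76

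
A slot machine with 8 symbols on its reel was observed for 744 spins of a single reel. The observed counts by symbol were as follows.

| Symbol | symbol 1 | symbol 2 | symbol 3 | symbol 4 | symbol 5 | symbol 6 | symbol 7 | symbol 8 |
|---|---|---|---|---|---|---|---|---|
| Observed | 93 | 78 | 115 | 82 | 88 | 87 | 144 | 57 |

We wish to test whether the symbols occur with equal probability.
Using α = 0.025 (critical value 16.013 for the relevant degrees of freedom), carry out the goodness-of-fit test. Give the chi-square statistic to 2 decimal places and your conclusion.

Expected count for each of the 8 categories: 744/8 = 93.
χ² = (93−93)²/93 + (78−93)²/93 + (115−93)²/93 + (82−93)²/93 + (88−93)²/93 + (87−93)²/93 + (144−93)²/93 + (57−93)²/93
   = 0.000 + 2.419 + 5.204 + 1.301 + 0.269 + 0.387 + 27.968 + 13.935
Sum = 51.48
df = 7. Since 51.48 > 16.013, we reject H₀.

51.48; reject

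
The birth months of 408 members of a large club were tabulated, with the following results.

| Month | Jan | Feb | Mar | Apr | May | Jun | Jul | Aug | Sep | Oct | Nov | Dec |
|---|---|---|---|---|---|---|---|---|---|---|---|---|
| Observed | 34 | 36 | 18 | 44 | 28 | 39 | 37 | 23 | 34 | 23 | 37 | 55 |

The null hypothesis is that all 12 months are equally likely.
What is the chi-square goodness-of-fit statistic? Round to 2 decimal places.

33.00

Under H₀ each category has probability 1/12, so each expected count is 408/12 = 34.
χ² = (34−34)²/34 + (36−34)²/34 + (18−34)²/34 + (44−34)²/34 + (28−34)²/34 + (39−34)²/34 + (37−34)²/34 + (23−34)²/34 + (34−34)²/34 + (23−34)²/34 + (37−34)²/34 + (55−34)²/34
   = 0.000 + 0.118 + 7.529 + 2.941 + 1.059 + 0.735 + 0.265 + 3.559 + 0.000 + 3.559 + 0.265 + 12.971
Sum = 33.00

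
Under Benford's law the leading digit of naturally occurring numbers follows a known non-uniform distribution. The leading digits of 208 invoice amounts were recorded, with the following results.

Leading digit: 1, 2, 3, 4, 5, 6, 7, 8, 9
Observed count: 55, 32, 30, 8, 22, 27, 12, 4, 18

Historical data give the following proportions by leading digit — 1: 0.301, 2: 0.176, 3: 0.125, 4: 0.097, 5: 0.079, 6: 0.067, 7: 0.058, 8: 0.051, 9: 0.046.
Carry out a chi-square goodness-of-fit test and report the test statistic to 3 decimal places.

Expected counts E_i = n·p_i: 208×0.301 = 62.608, 208×0.176 = 36.608, 208×0.125 = 26, 208×0.097 = 20.176, 208×0.079 = 16.432, 208×0.067 = 13.936, 208×0.058 = 12.064, 208×0.051 = 10.608, 208×0.046 = 9.568.
1: (55 − 62.608)²/62.608 = 57.881664/62.608 = 0.9245
2: (32 − 36.608)²/36.608 = 21.233664/36.608 = 0.5800
3: (30 − 26)²/26 = 16/26 = 0.6154
4: (8 − 20.176)²/20.176 = 148.254976/20.176 = 7.3481
5: (22 − 16.432)²/16.432 = 31.002624/16.432 = 1.8867
6: (27 − 13.936)²/13.936 = 170.668096/13.936 = 12.2466
7: (12 − 12.064)²/12.064 = 0.004096/12.064 = 0.0003
8: (4 − 10.608)²/10.608 = 43.665664/10.608 = 4.1163
9: (18 − 9.568)²/9.568 = 71.098624/9.568 = 7.4309
Sum = 35.149

35.149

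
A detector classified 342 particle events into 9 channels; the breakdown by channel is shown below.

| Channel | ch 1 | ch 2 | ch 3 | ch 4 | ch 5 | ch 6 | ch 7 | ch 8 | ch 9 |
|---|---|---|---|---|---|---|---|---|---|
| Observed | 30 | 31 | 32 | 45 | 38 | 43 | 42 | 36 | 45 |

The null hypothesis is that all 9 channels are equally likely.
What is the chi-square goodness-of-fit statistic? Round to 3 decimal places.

7.684

Under H₀ each category has probability 1/9, so each expected count is 342/9 = 38.
χ² = (30−38)²/38 + (31−38)²/38 + (32−38)²/38 + (45−38)²/38 + (38−38)²/38 + (43−38)²/38 + (42−38)²/38 + (36−38)²/38 + (45−38)²/38
   = 1.6842 + 1.2895 + 0.9474 + 1.2895 + 0.0000 + 0.6579 + 0.4211 + 0.1053 + 1.2895
Sum = 7.684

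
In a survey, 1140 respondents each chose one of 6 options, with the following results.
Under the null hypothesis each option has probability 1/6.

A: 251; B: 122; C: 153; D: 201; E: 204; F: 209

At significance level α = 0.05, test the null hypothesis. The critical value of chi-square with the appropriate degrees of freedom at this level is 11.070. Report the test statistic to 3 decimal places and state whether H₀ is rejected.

54.695; reject

Expected count for each of the 6 categories: 1140/6 = 190.
A: (251 − 190)²/190 = 3721/190 = 19.5842
B: (122 − 190)²/190 = 4624/190 = 24.3368
C: (153 − 190)²/190 = 1369/190 = 7.2053
D: (201 − 190)²/190 = 121/190 = 0.6368
E: (204 − 190)²/190 = 196/190 = 1.0316
F: (209 − 190)²/190 = 361/190 = 1.9000
Sum = 54.695
df = 5. Since 54.695 > 11.070, we reject H₀.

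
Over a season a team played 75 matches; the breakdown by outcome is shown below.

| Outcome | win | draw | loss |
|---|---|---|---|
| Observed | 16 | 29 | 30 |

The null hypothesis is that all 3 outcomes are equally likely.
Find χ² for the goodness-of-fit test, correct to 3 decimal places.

Under H₀ each category has probability 1/3, so each expected count is 75/3 = 25.
χ² = (16−25)²/25 + (29−25)²/25 + (30−25)²/25
   = 3.2400 + 0.6400 + 1.0000
Sum = 4.880

4.880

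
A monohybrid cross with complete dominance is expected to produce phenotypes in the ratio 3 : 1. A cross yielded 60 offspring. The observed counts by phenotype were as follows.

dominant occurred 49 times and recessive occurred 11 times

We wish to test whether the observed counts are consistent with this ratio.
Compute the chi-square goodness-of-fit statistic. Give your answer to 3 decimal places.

Ratio total = 4. Expected counts: 60×3/4 = 45, 60×1/4 = 15.
χ² = (49−45)²/45 + (11−15)²/15
   = 0.3556 + 1.0667
Sum = 1.422

1.422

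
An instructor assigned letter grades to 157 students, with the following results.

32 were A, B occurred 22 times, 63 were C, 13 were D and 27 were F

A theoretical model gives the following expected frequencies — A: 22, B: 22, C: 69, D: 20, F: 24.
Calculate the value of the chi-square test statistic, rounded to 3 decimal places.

7.892

cat         O        E   (O−E)²/E
A          32       22     4.5455
B          22       22     0.0000
C          63       69     0.5217
D          13       20     2.4500
F          27       24     0.3750
Sum = 7.892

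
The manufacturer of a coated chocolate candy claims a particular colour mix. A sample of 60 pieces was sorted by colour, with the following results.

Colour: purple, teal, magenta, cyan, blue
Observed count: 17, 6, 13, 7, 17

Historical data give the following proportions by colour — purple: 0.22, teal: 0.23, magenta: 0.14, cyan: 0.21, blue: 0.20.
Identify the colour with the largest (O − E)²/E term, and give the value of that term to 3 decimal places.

teal, 4.409

Expected counts E_i = n·p_i: 60×0.22 = 13.2, 60×0.23 = 13.8, 60×0.14 = 8.4, 60×0.21 = 12.6, 60×0.20 = 12.
cat          O        E   (O−E)²/E
purple      17     13.2     1.0939
teal         6     13.8     4.4087
magenta     13      8.4     2.5190
cyan         7     12.6     2.4889
blue        17       12     2.0833
The largest term is for teal: 4.409.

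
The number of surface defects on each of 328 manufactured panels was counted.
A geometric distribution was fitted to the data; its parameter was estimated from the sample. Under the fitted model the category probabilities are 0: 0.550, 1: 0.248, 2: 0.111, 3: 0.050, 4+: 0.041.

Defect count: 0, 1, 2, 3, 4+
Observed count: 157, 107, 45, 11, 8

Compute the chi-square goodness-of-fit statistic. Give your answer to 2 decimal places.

17.14

Expected counts E_i = n·p_i: 328×0.550 = 180.4, 328×0.248 = 81.344, 328×0.111 = 36.408, 328×0.050 = 16.4, 328×0.041 = 13.448.
0: (157 − 180.4)²/180.4 = 547.56/180.4 = 3.035
1: (107 − 81.344)²/81.344 = 658.230336/81.344 = 8.092
2: (45 − 36.408)²/36.408 = 73.822464/36.408 = 2.028
3: (11 − 16.4)²/16.4 = 29.16/16.4 = 1.778
4+: (8 − 13.448)²/13.448 = 29.680704/13.448 = 2.207
Sum = 17.14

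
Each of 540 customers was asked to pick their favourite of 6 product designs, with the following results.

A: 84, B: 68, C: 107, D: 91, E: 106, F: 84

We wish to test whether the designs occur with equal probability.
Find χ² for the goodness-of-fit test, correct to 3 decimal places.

Expected count for each of the 6 categories: 540/6 = 90.
cat         O        E   (O−E)²/E
A          84       90     0.4000
B          68       90     5.3778
C         107       90     3.2111
D          91       90     0.0111
E         106       90     2.8444
F          84       90     0.4000
Sum = 12.244

12.244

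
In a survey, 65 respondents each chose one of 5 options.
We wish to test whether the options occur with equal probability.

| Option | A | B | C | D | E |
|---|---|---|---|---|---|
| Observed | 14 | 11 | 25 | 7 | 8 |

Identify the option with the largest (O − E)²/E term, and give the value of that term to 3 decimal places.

Expected count for each of the 5 categories: 65/5 = 13.
A: (14 − 13)²/13 = 1/13 = 0.0769
B: (11 − 13)²/13 = 4/13 = 0.3077
C: (25 − 13)²/13 = 144/13 = 11.0769
D: (7 − 13)²/13 = 36/13 = 2.7692
E: (8 − 13)²/13 = 25/13 = 1.9231
The largest term is for C: 11.077.

C, 11.077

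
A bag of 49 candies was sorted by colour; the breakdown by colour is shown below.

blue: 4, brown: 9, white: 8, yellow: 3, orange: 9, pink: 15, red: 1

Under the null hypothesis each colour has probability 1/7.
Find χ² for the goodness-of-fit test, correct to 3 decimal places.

Expected count for each of the 7 categories: 49/7 = 7.
cat         O        E   (O−E)²/E
blue        4        7     1.2857
brown       9        7     0.5714
white       8        7     0.1429
yellow      3        7     2.2857
orange      9        7     0.5714
pink       15        7     9.1429
red         1        7     5.1429
Sum = 19.143

19.143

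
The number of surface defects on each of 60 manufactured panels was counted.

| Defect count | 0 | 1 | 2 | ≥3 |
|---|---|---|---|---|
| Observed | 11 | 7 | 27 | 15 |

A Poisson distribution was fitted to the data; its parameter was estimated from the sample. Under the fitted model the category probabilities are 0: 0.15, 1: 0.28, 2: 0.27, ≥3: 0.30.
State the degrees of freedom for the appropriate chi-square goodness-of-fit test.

There are k = 4 categories and 1 parameter estimated from the data, so df = 4 − 1 − 1 = 2.

2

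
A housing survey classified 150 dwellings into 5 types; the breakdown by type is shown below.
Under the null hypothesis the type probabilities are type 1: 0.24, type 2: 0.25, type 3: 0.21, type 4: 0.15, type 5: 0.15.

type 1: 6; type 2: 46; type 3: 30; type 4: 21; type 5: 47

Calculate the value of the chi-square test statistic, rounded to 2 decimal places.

Expected counts E_i = n·p_i: 150×0.24 = 36, 150×0.25 = 37.5, 150×0.21 = 31.5, 150×0.15 = 22.5, 150×0.15 = 22.5.
cat         O        E   (O−E)²/E
type 1      6       36     25.000
type 2     46     37.5      1.927
type 3     30     31.5      0.071
type 4     21     22.5      0.100
type 5     47     22.5     26.678
Sum = 53.78

53.78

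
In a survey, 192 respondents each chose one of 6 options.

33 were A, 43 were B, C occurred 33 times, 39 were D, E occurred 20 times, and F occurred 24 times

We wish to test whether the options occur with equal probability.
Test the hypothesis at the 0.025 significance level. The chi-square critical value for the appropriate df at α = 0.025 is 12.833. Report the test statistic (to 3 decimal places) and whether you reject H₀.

Under H₀ each category has probability 1/6, so each expected count is 192/6 = 32.
A: (33 − 32)²/32 = 1/32 = 0.0313
B: (43 − 32)²/32 = 121/32 = 3.7813
C: (33 − 32)²/32 = 1/32 = 0.0313
D: (39 − 32)²/32 = 49/32 = 1.5313
E: (20 − 32)²/32 = 144/32 = 4.5000
F: (24 − 32)²/32 = 64/32 = 2.0000
Sum = 11.875
df = 5. Since 11.875 < 12.833, we do not reject H₀.

11.875; do not reject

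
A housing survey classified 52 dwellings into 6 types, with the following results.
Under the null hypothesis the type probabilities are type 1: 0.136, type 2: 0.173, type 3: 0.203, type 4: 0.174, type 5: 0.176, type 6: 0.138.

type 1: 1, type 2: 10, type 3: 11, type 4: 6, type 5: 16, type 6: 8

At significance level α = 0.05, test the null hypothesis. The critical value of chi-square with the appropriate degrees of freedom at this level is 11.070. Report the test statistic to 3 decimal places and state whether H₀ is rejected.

Expected counts E_i = n·p_i: 52×0.136 = 7.072, 52×0.173 = 8.996, 52×0.203 = 10.556, 52×0.174 = 9.048, 52×0.176 = 9.152, 52×0.138 = 7.176.
χ² = (1−7.072)²/7.072 + (10−8.996)²/8.996 + (11−10.556)²/10.556 + (6−9.048)²/9.048 + (16−9.152)²/9.152 + (8−7.176)²/7.176
   = 5.2134 + 0.1121 + 0.0187 + 1.0268 + 5.1240 + 0.0946
Sum = 11.590
df = 5. Since 11.590 > 11.070, we reject H₀.

11.590; reject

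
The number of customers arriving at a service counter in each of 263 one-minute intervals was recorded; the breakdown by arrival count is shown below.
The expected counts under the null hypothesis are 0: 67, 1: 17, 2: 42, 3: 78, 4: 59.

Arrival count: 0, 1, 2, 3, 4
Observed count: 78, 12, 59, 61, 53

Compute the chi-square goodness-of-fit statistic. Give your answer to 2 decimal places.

χ² = (78−67)²/67 + (12−17)²/17 + (59−42)²/42 + (61−78)²/78 + (53−59)²/59
   = 1.806 + 1.471 + 6.881 + 3.705 + 0.610
Sum = 14.47

14.47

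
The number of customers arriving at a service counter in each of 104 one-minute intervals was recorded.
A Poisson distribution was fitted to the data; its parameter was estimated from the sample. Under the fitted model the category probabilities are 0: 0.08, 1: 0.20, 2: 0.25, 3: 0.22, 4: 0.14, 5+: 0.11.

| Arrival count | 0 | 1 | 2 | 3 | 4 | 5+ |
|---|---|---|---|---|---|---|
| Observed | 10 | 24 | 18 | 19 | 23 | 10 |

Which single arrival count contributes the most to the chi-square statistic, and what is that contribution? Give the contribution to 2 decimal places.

4, 4.89

Expected counts E_i = n·p_i: 104×0.08 = 8.32, 104×0.20 = 20.8, 104×0.25 = 26, 104×0.22 = 22.88, 104×0.14 = 14.56, 104×0.11 = 11.44.
0: (10 − 8.32)²/8.32 = 2.8224/8.32 = 0.339
1: (24 − 20.8)²/20.8 = 10.24/20.8 = 0.492
2: (18 − 26)²/26 = 64/26 = 2.462
3: (19 − 22.88)²/22.88 = 15.0544/22.88 = 0.658
4: (23 − 14.56)²/14.56 = 71.2336/14.56 = 4.892
5+: (10 − 11.44)²/11.44 = 2.0736/11.44 = 0.181
The largest term is for 4: 4.89.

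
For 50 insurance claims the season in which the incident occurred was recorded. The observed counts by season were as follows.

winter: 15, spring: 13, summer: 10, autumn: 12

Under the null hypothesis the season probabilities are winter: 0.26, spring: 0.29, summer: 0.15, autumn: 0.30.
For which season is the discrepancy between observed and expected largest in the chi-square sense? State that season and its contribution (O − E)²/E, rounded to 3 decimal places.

summer, 0.833

Expected counts E_i = n·p_i: 50×0.26 = 13, 50×0.29 = 14.5, 50×0.15 = 7.5, 50×0.30 = 15.
cat         O        E   (O−E)²/E
winter     15       13     0.3077
spring     13     14.5     0.1552
summer     10      7.5     0.8333
autumn     12       15     0.6000
The largest term is for summer: 0.833.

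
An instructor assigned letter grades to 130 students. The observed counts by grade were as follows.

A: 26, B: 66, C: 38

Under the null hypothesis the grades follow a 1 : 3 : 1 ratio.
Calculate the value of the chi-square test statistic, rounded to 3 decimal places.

Ratio total = 5. Expected counts: 130×1/5 = 26, 130×3/5 = 78, 130×1/5 = 26.
χ² = (26−26)²/26 + (66−78)²/78 + (38−26)²/26
   = 0.0000 + 1.8462 + 5.5385
Sum = 7.385

7.385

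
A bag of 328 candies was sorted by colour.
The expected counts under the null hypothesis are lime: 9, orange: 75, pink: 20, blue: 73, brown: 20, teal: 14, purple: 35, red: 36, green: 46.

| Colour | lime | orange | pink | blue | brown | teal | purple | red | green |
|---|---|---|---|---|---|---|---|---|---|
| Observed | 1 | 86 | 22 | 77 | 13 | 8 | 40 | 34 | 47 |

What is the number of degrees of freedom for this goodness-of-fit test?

8

There are k = 9 categories and no parameters were estimated from the data, so df = 9 − 1 = 8.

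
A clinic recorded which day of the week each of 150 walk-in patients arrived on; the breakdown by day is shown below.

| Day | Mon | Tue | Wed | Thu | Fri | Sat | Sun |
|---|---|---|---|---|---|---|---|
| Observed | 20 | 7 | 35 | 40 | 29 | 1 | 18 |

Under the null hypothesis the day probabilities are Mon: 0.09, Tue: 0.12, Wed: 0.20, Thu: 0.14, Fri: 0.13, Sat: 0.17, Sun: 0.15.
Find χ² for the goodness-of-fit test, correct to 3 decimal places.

56.943

Expected counts E_i = n·p_i: 150×0.09 = 13.5, 150×0.12 = 18, 150×0.20 = 30, 150×0.14 = 21, 150×0.13 = 19.5, 150×0.17 = 25.5, 150×0.15 = 22.5.
cat         O        E   (O−E)²/E
Mon        20     13.5     3.1296
Tue         7       18     6.7222
Wed        35       30     0.8333
Thu        40       21    17.1905
Fri        29     19.5     4.6282
Sat         1     25.5    23.5392
Sun        18     22.5     0.9000
Sum = 56.943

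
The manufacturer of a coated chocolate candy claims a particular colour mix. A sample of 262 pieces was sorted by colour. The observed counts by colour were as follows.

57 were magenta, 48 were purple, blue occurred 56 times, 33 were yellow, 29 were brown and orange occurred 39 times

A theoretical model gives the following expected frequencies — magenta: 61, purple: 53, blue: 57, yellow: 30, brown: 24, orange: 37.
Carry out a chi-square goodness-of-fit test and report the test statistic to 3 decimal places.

χ² = (57−61)²/61 + (48−53)²/53 + (56−57)²/57 + (33−30)²/30 + (29−24)²/24 + (39−37)²/37
   = 0.2623 + 0.4717 + 0.0175 + 0.3000 + 1.0417 + 0.1081
Sum = 2.201

2.201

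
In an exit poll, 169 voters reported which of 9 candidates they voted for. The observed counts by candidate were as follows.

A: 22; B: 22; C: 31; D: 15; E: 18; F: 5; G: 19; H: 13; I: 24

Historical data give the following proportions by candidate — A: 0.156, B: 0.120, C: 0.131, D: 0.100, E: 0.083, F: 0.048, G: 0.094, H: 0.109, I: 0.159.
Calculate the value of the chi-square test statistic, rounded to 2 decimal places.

Expected counts E_i = n·p_i: 169×0.156 = 26.364, 169×0.120 = 20.28, 169×0.131 = 22.139, 169×0.100 = 16.9, 169×0.083 = 14.027, 169×0.048 = 8.112, 169×0.094 = 15.886, 169×0.109 = 18.421, 169×0.159 = 26.871.
cat         O        E   (O−E)²/E
A          22   26.364      0.722
B          22    20.28      0.146
C          31   22.139      3.547
D          15     16.9      0.214
E          18   14.027      1.125
F           5    8.112      1.194
G          19   15.886      0.610
H          13   18.421      1.595
I          24   26.871      0.307
Sum = 9.46

9.46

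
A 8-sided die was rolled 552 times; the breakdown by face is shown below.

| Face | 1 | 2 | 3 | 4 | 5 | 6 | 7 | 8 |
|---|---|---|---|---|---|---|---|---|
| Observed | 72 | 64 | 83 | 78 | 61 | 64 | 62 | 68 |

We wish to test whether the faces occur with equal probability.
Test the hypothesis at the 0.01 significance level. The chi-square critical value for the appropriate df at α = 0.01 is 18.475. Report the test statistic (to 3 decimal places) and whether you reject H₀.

6.522; do not reject

Expected count for each of the 8 categories: 552/8 = 69.
cat         O        E   (O−E)²/E
1          72       69     0.1304
2          64       69     0.3623
3          83       69     2.8406
4          78       69     1.1739
5          61       69     0.9275
6          64       69     0.3623
7          62       69     0.7101
8          68       69     0.0145
Sum = 6.522
df = 7. Since 6.522 < 18.475, we do not reject H₀.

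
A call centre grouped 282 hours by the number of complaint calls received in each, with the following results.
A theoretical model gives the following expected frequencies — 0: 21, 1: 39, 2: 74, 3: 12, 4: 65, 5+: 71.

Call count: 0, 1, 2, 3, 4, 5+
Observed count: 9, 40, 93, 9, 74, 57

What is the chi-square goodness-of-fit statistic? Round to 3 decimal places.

cat         O        E   (O−E)²/E
0           9       21     6.8571
1          40       39     0.0256
2          93       74     4.8784
3           9       12     0.7500
4          74       65     1.2462
5+         57       71     2.7606
Sum = 16.518

16.518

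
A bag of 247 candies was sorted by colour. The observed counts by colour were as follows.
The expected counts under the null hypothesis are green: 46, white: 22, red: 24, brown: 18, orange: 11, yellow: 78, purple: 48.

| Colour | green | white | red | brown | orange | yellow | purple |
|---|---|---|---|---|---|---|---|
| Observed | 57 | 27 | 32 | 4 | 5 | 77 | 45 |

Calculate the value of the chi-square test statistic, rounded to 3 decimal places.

20.795

cat         O        E   (O−E)²/E
green      57       46     2.6304
white      27       22     1.1364
red        32       24     2.6667
brown       4       18    10.8889
orange      5       11     3.2727
yellow     77       78     0.0128
purple     45       48     0.1875
Sum = 20.795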